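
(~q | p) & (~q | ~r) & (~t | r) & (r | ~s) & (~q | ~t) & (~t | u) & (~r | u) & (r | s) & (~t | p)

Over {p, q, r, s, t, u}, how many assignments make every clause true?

6

There are 2^6 = 64 truth assignments over (p, q, r, s, t, u).
Split on u. With u = 1, the clauses containing u are satisfied and ~u drops from the rest; 6 of the 2^5 = 32 assignments to the other variables satisfy what remains.
With u = 0, by the same count on the reduced clause set, 0 assignments work.
Total: 6 + 0 = 6.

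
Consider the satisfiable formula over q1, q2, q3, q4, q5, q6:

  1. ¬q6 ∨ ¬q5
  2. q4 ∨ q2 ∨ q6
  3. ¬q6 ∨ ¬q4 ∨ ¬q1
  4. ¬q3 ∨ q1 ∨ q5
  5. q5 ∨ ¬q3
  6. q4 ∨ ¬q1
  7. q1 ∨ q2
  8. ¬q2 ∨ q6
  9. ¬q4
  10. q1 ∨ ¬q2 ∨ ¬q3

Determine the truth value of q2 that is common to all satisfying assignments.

Suppose q2 = False.
From the singleton clause (q1), q1 = True.
From the singleton clause (q4), q4 = True.
Now (¬q4) is unsatisfied and unit — conflict.
So every satisfying assignment has q2 = True.

True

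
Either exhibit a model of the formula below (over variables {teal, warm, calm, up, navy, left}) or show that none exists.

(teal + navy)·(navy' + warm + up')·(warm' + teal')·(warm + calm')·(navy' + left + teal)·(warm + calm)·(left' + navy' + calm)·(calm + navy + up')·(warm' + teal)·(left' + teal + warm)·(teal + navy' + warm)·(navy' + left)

Branch on teal: set teal = 1.
From the singleton clause (warm'), warm = 0.
From the singleton clause (calm'), calm = 0.
Now (calm) is unsatisfied and unit — conflict.
So teal must be the other value — set teal = 0.
From the singleton clause (navy), navy = 1.
From the singleton clause (left), left = 1.
From the singleton clause (calm), calm = 1.
From the singleton clause (warm), warm = 1.
Now (warm') is unsatisfied and unit — conflict.
Either choice for teal ends in contradiction.

UNSATISFIABLE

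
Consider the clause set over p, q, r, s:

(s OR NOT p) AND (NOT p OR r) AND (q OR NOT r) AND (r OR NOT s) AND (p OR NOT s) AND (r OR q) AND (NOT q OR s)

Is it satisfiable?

Case s = true:
(r) alone gives r = true.
(q) alone gives q = true.
(p) alone gives p = true.
Every clause now holds.
A satisfying assignment: p=true,  q=true,  r=true,  s=true.

Yes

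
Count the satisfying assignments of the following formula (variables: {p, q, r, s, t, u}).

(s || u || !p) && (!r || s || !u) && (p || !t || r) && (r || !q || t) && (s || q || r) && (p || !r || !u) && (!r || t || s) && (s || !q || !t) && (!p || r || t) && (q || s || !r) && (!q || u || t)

There are 2^6 = 64 truth assignments over (p, q, r, s, t, u).
Split on s. With s = true, the clauses containing s are satisfied and !s drops from the rest; 16 of the 2^5 = 32 assignments to the other variables satisfy what remains.
With s = false, by the same count on the reduced clause set, 0 assignments work.
(One model: p=F, q=F, r=F, s=T, t=F, u=F.)
Total: 16 + 0 = 16.

16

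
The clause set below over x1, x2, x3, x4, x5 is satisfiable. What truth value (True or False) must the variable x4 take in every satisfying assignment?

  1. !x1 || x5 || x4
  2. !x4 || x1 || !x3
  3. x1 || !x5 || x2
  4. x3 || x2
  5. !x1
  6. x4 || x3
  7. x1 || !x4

Suppose x4 = true.
Unit clause (!x1) forces x1 = false.
But (x1) is also a unit clause — contradiction.
So every satisfying assignment has x4 = False.

False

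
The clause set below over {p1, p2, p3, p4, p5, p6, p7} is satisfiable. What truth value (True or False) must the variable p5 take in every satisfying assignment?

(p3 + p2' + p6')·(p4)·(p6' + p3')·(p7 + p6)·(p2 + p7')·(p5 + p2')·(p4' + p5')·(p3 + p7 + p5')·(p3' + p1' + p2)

False

Suppose p5 = 1.
(p4) alone gives p4 = 1.
But (p4') is also a unit clause — contradiction.
So every satisfying assignment has p5 = False.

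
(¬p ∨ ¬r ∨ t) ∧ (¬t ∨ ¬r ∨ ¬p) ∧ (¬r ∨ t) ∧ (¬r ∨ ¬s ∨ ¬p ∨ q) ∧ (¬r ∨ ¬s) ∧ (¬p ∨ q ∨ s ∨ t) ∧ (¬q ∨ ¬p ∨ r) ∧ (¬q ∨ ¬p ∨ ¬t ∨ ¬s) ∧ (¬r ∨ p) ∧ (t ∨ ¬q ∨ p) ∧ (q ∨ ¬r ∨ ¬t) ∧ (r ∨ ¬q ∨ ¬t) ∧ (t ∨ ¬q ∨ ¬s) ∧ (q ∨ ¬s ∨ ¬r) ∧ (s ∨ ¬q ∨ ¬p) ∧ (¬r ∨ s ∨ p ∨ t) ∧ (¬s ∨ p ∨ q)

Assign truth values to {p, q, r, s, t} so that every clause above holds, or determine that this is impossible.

p ↦ True, q ↦ False, r ↦ False, s ↦ True, t ↦ False

Branch on r: set r = False.
Branch on q: set q = False.
Branch on s: set s = True.
From the singleton clause (p), p = True.
No clause remains; t is free.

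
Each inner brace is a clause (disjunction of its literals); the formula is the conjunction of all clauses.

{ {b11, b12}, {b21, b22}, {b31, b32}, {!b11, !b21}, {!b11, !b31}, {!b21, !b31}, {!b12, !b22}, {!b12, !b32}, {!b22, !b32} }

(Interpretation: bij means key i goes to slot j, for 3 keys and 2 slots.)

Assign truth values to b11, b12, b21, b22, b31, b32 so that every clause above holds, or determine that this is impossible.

UNSATISFIABLE

Case b11 = true:
The clause (!b21) is unit, so b21 = false.
The clause (b22) is unit, so b22 = true.
The clause (!b31) is unit, so b31 = false.
The clause (b32) is unit, so b32 = true.
Now (!b32) is unsatisfied and unit — conflict.
Backtrack on b11: now try b11 = false.
The clause (b12) is unit, so b12 = true.
The clause (!b22) is unit, so b22 = false.
The clause (b21) is unit, so b21 = true.
The clause (!b31) is unit, so b31 = false.
The clause (b32) is unit, so b32 = true.
Now (!b32) is unsatisfied and unit — conflict.
Either choice for b11 ends in contradiction.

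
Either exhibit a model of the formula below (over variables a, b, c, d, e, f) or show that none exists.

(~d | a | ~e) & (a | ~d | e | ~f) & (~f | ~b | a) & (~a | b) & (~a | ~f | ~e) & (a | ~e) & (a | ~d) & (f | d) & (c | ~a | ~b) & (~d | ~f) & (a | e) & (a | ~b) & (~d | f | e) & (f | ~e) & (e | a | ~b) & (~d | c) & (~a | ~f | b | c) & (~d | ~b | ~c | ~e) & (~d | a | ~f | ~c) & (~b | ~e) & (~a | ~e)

Branch on a: set a = 1.
Unit clause (b) forces b = 1.
Unit clause (c) forces c = 1.
Unit clause (~e) forces e = 0.
Branch on f: set f = 1.
Unit clause (~d) forces d = 0.
This assignment satisfies each clause.

a ↦ 1; b ↦ 1; c ↦ 1; d ↦ 0; e ↦ 0; f ↦ 1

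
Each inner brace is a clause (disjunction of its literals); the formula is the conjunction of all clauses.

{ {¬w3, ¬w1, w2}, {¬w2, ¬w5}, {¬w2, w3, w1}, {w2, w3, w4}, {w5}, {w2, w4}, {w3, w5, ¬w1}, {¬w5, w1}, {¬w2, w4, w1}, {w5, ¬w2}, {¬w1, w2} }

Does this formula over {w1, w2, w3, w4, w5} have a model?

The clause (w5) is unit, so w5 = True.
The clause (¬w2) is unit, so w2 = False.
The clause (w4) is unit, so w4 = True.
The clause (w1) is unit, so w1 = True.
Now (¬w1) is unsatisfied and unit — conflict.
No assignment satisfies every clause.

No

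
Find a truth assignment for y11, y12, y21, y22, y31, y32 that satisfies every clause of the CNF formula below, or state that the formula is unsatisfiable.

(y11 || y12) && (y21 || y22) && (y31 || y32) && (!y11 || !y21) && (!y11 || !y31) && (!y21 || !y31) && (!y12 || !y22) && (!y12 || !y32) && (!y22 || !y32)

Try y11 = true.
Unit clause (!y21) forces y21 = false.
Unit clause (y22) forces y22 = true.
Unit clause (!y31) forces y31 = false.
Unit clause (y32) forces y32 = true.
Now (!y32) is unsatisfied and unit — conflict.
Undo y11 and try y11 = false.
Unit clause (y12) forces y12 = true.
Unit clause (!y22) forces y22 = false.
Unit clause (y21) forces y21 = true.
Unit clause (!y31) forces y31 = false.
Unit clause (y32) forces y32 = true.
Now (!y32) is unsatisfied and unit — conflict.
Neither y11 = true nor y11 = false works.

UNSATISFIABLE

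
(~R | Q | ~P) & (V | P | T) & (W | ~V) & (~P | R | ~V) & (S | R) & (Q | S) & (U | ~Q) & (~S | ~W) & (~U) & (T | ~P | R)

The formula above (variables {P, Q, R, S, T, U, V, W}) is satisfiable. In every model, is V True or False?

False

Suppose V = 1.
Unit clause (W) forces W = 1.
Unit clause (~S) forces S = 0.
Unit clause (R) forces R = 1.
Unit clause (Q) forces Q = 1.
Unit clause (U) forces U = 1.
But (~U) is also a unit clause — contradiction.
So every satisfying assignment has V = False.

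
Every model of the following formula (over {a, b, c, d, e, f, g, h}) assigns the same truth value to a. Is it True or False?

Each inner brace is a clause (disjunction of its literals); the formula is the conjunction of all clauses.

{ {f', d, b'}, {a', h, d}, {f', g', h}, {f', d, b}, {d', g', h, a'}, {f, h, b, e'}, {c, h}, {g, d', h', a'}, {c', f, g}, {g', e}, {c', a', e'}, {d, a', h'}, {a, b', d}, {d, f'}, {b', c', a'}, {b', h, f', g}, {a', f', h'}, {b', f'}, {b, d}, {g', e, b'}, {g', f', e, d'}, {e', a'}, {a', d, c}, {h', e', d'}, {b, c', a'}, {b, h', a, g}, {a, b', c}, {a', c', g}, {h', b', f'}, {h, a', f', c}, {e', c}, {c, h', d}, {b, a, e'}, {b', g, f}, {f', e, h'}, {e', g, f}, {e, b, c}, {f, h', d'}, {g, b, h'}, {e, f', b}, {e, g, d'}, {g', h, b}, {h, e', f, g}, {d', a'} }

False

Suppose a = 1.
(e') alone gives e = 0.
(g') alone gives g = 0.
(c') alone gives c = 0.
(h) alone gives h = 1.
(d') alone gives d = 0.
That conflicts with the unit clause (d).
So every satisfying assignment has a = False.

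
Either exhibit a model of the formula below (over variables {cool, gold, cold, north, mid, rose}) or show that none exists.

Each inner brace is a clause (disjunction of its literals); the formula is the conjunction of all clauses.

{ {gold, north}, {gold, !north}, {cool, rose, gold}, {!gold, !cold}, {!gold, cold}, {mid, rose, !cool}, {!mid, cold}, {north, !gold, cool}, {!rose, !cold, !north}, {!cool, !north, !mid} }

UNSATISFIABLE

Branch on gold: set gold = true.
The clause (!cold) is unit, so cold = false.
But (cold) is also a unit clause — contradiction.
That branch fails; take gold = false instead.
The clause (north) is unit, so north = true.
But (!north) is also a unit clause — contradiction.
Either choice for gold ends in contradiction.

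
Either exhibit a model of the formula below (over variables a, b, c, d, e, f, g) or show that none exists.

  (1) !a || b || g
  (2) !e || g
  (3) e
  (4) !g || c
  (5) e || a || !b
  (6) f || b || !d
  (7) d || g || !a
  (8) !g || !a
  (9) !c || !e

UNSATISFIABLE

(e) alone gives e = true.
(g) alone gives g = true.
(c) alone gives c = true.
That conflicts with the unit clause (!c).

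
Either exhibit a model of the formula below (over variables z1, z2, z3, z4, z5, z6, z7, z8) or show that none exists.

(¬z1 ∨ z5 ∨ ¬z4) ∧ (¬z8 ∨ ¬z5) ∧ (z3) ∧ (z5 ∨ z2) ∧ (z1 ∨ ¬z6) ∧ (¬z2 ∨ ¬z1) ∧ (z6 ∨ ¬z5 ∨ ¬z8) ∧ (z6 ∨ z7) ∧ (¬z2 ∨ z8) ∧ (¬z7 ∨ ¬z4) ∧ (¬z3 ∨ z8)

From the singleton clause (z3), z3 = True.
From the singleton clause (z8), z8 = True.
From the singleton clause (¬z5), z5 = False.
From the singleton clause (z2), z2 = True.
From the singleton clause (¬z1), z1 = False.
From the singleton clause (¬z6), z6 = False.
From the singleton clause (z7), z7 = True.
From the singleton clause (¬z4), z4 = False.
All clauses are satisfied.

z1=False; z2=True; z3=True; z4=False; z5=False; z6=False; z7=True; z8=True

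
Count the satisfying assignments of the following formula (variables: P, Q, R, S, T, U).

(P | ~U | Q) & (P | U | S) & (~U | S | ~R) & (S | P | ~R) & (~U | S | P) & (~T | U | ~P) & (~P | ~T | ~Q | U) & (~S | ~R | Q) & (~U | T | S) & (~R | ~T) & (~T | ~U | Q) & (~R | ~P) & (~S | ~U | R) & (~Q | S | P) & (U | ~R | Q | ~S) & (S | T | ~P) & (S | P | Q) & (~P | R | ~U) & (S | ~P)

8

There are 2^6 = 64 truth assignments over (P, Q, R, S, T, U).
Split on Q. With Q = 1, the clauses containing Q are satisfied and ~Q drops from the rest; 5 of the 2^5 = 32 assignments to the other variables satisfy what remains.
With Q = 0, by the same count on the reduced clause set, 3 assignments work.
Total: 5 + 3 = 8.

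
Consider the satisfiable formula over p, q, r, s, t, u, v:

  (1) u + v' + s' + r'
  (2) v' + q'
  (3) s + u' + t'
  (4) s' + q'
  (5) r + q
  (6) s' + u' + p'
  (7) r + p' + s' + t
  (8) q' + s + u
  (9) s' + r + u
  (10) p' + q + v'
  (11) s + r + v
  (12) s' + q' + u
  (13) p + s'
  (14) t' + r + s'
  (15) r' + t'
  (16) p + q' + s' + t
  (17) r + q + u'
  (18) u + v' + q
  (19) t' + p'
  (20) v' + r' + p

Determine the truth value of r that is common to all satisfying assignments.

True

Suppose r = 0.
The clause (q) is unit, so q = 1.
The clause (v') is unit, so v = 0.
The clause (s') is unit, so s = 0.
That conflicts with the unit clause (s).
So every satisfying assignment has r = True.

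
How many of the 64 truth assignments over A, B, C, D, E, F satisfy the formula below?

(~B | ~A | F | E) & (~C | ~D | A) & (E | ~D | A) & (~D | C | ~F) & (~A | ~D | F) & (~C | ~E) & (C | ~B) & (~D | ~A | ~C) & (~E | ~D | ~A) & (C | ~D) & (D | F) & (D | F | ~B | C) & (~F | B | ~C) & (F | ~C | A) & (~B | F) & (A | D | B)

4

There are 2^6 = 64 truth assignments over (A, B, C, D, E, F).
Split on C. With C = 1, the clauses containing C are satisfied and ~C drops from the rest; 2 of the 2^5 = 32 assignments to the other variables satisfy what remains.
With C = 0, by the same count on the reduced clause set, 2 assignments work.
Total: 2 + 2 = 4.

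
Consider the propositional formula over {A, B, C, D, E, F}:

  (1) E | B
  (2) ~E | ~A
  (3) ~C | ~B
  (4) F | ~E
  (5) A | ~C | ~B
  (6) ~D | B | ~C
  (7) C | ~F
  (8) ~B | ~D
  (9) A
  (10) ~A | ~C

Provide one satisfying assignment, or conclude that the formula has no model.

From the singleton clause (A), A = 1.
From the singleton clause (~E), E = 0.
From the singleton clause (B), B = 1.
From the singleton clause (~C), C = 0.
From the singleton clause (~F), F = 0.
From the singleton clause (~D), D = 0.
Every clause now holds.

A ↦ 1,  B ↦ 1,  C ↦ 0,  D ↦ 0,  E ↦ 0,  F ↦ 0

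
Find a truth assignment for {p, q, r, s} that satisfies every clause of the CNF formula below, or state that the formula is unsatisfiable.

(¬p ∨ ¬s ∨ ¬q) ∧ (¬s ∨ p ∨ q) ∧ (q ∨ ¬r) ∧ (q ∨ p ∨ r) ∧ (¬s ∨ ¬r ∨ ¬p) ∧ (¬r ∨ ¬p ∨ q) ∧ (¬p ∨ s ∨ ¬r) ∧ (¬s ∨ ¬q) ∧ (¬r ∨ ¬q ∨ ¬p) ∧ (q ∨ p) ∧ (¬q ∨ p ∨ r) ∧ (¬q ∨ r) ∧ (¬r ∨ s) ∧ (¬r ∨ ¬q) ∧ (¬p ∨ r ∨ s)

Try q = False.
From the singleton clause (¬r), r = False.
From the singleton clause (p), p = True.
From the singleton clause (s), s = True.
Every clause now holds.

p ↦ True,  q ↦ False,  r ↦ False,  s ↦ True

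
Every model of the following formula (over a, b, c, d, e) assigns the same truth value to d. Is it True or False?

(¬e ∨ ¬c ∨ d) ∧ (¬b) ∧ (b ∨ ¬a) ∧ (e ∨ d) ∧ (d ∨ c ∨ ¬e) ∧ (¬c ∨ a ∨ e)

True

Suppose d = False.
From the singleton clause (¬b), b = False.
From the singleton clause (¬a), a = False.
From the singleton clause (e), e = True.
From the singleton clause (¬c), c = False.
That conflicts with the unit clause (c).
So every satisfying assignment has d = True.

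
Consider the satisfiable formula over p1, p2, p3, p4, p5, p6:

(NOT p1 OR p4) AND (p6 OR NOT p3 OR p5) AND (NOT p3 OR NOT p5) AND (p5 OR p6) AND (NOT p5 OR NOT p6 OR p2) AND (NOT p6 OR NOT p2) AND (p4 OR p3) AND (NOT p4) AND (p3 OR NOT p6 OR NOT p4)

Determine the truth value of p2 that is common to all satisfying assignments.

Suppose p2 = true.
From the singleton clause (NOT p6), p6 = false.
From the singleton clause (p5), p5 = true.
From the singleton clause (NOT p3), p3 = false.
From the singleton clause (p4), p4 = true.
But (NOT p4) is also a unit clause — contradiction.
So every satisfying assignment has p2 = False.

False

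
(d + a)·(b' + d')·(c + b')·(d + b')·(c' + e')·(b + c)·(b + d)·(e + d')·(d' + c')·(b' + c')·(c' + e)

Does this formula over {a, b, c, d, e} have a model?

Suppose d = 1.
(b') alone gives b = 0.
(c) alone gives c = 1.
That conflicts with the unit clause (c').
That branch fails; take d = 0 instead.
(a) alone gives a = 1.
(b') alone gives b = 0.
That conflicts with the unit clause (b).
Neither d = 1 nor d = 0 works.
No assignment satisfies every clause.

Unsatisfiable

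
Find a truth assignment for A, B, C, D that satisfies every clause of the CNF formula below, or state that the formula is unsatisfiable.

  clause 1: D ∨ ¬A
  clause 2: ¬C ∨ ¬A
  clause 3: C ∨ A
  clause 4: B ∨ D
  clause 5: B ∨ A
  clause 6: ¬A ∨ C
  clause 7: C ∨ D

Branch on D: set D = True.
Branch on C: set C = True.
(¬A) alone gives A = False.
(B) alone gives B = True.
All clauses are satisfied.

A ↦ False; B ↦ True; C ↦ True; D ↦ True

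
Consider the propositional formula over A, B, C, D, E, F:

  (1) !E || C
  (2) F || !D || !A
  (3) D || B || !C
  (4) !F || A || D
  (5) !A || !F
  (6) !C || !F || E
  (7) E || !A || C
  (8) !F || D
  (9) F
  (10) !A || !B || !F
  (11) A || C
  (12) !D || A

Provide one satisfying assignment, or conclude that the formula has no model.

UNSATISFIABLE

Unit clause (F) forces F = true.
Unit clause (!A) forces A = false.
Unit clause (D) forces D = true.
That conflicts with the unit clause (!D).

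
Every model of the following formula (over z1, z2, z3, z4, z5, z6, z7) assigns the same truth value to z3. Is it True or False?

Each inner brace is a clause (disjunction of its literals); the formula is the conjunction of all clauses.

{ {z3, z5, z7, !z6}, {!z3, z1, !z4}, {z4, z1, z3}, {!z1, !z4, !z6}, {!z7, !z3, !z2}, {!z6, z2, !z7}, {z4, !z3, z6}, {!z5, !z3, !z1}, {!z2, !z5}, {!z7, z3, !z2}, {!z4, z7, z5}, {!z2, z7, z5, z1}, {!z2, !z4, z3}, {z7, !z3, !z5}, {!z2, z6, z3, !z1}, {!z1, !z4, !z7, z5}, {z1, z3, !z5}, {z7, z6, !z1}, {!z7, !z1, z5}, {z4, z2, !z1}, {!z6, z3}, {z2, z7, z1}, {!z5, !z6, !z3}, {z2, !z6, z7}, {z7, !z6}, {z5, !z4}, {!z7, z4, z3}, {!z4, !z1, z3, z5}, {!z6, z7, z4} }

False

Suppose z3 = true.
Branch on z1: set z1 = true.
The clause (!z5) is unit, so z5 = false.
The clause (!z7) is unit, so z7 = false.
The clause (!z4) is unit, so z4 = false.
The clause (z6) is unit, so z6 = true.
That conflicts with the unit clause (!z6).
So z1 must be the other value — set z1 = false.
The clause (!z4) is unit, so z4 = false.
The clause (z6) is unit, so z6 = true.
The clause (!z5) is unit, so z5 = false.
The clause (z7) is unit, so z7 = true.
The clause (!z2) is unit, so z2 = false.
That conflicts with the unit clause (z2).
Both values of z1 lead to a conflict.
So every satisfying assignment has z3 = False.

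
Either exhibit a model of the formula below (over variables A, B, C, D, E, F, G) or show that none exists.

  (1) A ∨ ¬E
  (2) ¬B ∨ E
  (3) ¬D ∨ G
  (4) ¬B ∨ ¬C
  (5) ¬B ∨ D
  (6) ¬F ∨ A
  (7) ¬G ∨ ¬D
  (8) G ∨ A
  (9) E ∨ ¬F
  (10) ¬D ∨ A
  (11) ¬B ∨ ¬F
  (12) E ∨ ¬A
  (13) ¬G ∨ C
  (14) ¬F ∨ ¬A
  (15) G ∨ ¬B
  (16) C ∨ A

A: True,  B: False,  C: True,  D: False,  E: True,  F: False,  G: True

Case A = True:
The clause (E) is unit, so E = True.
The clause (¬F) is unit, so F = False.
Case D = False:
The clause (¬B) is unit, so B = False.
Case G = True:
The clause (C) is unit, so C = True.
Every clause now holds.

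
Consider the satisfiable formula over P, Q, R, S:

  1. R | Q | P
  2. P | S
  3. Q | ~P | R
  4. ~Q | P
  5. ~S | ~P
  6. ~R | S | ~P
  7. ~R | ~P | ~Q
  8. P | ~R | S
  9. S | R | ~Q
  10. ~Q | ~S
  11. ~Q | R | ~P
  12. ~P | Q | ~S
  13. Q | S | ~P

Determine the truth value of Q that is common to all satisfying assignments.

False

Suppose Q = 1.
Unit clause (P) forces P = 1.
Unit clause (~S) forces S = 0.
Unit clause (~R) forces R = 0.
Now (R) is unsatisfied and unit — conflict.
So every satisfying assignment has Q = False.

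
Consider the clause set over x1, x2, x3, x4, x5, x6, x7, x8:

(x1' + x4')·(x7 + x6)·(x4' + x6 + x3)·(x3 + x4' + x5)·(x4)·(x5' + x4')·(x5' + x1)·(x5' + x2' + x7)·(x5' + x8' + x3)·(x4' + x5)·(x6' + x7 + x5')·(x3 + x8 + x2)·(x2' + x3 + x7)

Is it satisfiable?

From the singleton clause (x4), x4 = 1.
From the singleton clause (x1'), x1 = 0.
From the singleton clause (x5'), x5 = 0.
But (x5) is also a unit clause — contradiction.
No assignment satisfies every clause.

No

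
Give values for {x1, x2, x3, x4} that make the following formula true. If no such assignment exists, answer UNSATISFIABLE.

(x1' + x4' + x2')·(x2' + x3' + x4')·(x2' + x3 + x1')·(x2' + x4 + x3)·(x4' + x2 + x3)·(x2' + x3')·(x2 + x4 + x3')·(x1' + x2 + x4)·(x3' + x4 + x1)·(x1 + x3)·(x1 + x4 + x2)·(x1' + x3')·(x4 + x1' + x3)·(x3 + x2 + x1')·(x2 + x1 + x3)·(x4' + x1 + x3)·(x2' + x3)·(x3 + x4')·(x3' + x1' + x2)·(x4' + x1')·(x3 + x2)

Suppose x2 = 0.
The clause (x3) is unit, so x3 = 1.
The clause (x4) is unit, so x4 = 1.
The clause (x1') is unit, so x1 = 0.
Every clause now holds.

x1 ↦ 0, x2 ↦ 0, x3 ↦ 1, x4 ↦ 1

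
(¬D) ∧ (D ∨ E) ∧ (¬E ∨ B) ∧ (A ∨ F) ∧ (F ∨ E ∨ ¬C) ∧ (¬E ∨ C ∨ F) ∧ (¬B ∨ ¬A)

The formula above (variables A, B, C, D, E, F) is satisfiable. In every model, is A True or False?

False

Suppose A = True.
From the singleton clause (¬D), D = False.
From the singleton clause (E), E = True.
From the singleton clause (B), B = True.
Now (¬B) is unsatisfied and unit — conflict.
So every satisfying assignment has A = False.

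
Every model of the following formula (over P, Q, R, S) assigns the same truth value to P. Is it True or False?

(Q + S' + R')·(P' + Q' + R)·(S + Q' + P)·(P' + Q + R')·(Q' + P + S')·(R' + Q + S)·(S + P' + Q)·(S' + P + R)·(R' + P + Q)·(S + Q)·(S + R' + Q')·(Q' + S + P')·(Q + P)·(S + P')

Suppose P = 0.
Unit clause (Q) forces Q = 1.
Unit clause (S) forces S = 1.
Now (S') is unsatisfied and unit — conflict.
So every satisfying assignment has P = True.

True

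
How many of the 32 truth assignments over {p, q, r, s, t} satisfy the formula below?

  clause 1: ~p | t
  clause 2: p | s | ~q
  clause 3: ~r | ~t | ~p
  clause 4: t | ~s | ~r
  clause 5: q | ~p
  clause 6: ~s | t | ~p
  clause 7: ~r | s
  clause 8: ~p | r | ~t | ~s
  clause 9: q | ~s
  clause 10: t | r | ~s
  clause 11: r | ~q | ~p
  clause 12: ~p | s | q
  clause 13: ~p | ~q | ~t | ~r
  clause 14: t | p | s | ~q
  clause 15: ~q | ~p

There are 2^5 = 32 truth assignments over (p, q, r, s, t).
Split on p. With p = 1, the clauses containing p are satisfied and ~p drops from the rest; 0 of the 2^4 = 16 assignments to the other variables satisfy what remains.
With p = 0, by the same count on the reduced clause set, 4 assignments work.
Total: 0 + 4 = 4.

4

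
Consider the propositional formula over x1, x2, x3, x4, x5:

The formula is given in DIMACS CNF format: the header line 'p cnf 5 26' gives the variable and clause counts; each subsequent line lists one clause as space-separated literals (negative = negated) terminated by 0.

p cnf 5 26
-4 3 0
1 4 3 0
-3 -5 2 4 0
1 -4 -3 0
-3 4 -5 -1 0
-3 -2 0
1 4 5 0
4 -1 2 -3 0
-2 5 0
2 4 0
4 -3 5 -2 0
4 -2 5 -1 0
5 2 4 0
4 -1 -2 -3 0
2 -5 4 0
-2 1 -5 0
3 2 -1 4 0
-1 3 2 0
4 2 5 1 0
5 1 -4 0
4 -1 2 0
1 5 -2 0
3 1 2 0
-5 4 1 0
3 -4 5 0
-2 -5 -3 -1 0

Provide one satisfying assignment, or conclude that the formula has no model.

x1: True,  x2: False,  x3: True,  x4: True,  x5: True

Try x4 = True.
The clause (x3) is unit, so x3 = True.
The clause (x1) is unit, so x1 = True.
The clause (¬x2) is unit, so x2 = False.
No clause remains; x5 is free.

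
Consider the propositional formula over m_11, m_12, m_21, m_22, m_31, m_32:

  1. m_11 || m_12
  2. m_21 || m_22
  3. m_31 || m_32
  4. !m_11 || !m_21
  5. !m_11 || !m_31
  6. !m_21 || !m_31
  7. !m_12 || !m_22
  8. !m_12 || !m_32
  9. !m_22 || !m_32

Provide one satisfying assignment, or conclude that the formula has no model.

Case m_11 = true:
The clause (!m_21) is unit, so m_21 = false.
The clause (m_22) is unit, so m_22 = true.
The clause (!m_31) is unit, so m_31 = false.
The clause (m_32) is unit, so m_32 = true.
That conflicts with the unit clause (!m_32).
Backtrack on m_11: now try m_11 = false.
The clause (m_12) is unit, so m_12 = true.
The clause (!m_22) is unit, so m_22 = false.
The clause (m_21) is unit, so m_21 = true.
The clause (!m_31) is unit, so m_31 = false.
The clause (m_32) is unit, so m_32 = true.
That conflicts with the unit clause (!m_32).
Both values of m_11 lead to a conflict.

UNSATISFIABLE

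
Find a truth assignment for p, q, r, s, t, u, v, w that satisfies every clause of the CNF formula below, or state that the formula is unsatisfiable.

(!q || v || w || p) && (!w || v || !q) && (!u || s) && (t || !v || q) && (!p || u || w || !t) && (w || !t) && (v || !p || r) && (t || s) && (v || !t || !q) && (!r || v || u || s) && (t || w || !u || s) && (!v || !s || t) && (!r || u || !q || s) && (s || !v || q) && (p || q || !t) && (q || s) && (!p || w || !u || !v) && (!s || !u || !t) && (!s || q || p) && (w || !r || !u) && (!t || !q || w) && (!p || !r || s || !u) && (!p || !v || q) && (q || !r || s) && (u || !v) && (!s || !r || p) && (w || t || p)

p=true,  q=true,  r=true,  s=true,  t=false,  u=false,  v=false,  w=false

Try u = false.
The clause (!v) is unit, so v = false.
Try w = false.
The clause (!t) is unit, so t = false.
The clause (s) is unit, so s = true.
The clause (p) is unit, so p = true.
The clause (r) is unit, so r = true.
All clauses hold; q can take either value.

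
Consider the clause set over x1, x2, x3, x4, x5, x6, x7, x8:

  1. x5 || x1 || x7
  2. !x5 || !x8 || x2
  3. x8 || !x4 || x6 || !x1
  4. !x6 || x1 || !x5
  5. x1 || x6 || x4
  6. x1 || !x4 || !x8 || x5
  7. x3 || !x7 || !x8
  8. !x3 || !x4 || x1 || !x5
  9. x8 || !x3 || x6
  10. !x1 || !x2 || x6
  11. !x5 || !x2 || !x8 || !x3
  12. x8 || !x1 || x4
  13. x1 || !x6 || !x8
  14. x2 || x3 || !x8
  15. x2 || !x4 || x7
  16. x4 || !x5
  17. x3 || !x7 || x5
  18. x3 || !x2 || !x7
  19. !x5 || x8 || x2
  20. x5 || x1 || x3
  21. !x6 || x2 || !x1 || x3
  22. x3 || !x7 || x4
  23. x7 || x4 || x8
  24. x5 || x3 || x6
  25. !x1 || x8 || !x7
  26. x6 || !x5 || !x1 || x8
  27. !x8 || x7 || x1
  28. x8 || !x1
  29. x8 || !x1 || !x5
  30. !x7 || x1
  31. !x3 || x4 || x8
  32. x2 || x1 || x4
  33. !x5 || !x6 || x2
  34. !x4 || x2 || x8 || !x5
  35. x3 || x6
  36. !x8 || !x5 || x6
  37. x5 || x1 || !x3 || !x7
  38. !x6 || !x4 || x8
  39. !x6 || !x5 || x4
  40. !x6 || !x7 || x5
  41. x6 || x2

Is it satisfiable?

Yes, satisfiable

Branch on x4: set x4 = true.
Branch on x2: set x2 = true.
Branch on x1: set x1 = true.
The clause (x6) is unit, so x6 = true.
The clause (x8) is unit, so x8 = true.
Branch on x3: set x3 = true.
The clause (!x5) is unit, so x5 = false.
The clause (!x7) is unit, so x7 = false.
Every clause now holds.
A satisfying assignment: x1=true, x2=true, x3=true, x4=true, x5=false, x6=true, x7=false, x8=true.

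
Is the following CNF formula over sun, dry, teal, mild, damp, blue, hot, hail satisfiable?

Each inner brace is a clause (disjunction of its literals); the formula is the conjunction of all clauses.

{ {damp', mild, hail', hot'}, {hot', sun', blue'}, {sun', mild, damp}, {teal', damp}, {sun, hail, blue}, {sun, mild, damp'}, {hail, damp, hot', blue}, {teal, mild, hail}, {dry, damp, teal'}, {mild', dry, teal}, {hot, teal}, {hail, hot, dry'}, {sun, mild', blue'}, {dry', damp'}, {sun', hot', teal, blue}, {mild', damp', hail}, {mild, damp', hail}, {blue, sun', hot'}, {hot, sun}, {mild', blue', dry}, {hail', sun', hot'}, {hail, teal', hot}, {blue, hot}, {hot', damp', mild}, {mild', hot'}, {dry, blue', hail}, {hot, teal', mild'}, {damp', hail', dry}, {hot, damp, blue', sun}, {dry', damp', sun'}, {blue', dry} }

Yes, satisfiable

Branch on teal: set teal = 0.
From the singleton clause (hot), hot = 1.
From the singleton clause (mild'), mild = 0.
From the singleton clause (hail), hail = 1.
From the singleton clause (damp'), damp = 0.
From the singleton clause (sun'), sun = 0.
Branch on blue: set blue = 1.
From the singleton clause (dry), dry = 1.
Every clause now holds.
A satisfying assignment: sun ↦ 0; dry ↦ 1; teal ↦ 0; mild ↦ 0; damp ↦ 0; blue ↦ 1; hot ↦ 1; hail ↦ 1.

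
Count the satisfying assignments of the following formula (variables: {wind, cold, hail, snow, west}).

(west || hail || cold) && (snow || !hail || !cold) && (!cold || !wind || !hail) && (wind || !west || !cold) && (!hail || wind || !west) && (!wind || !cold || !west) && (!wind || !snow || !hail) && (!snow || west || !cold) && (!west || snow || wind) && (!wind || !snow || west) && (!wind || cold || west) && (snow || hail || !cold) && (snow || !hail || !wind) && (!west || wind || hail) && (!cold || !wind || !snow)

4

There are 2^5 = 32 truth assignments over (wind, cold, hail, snow, west).
Split on cold. With cold = true, the clauses containing cold are satisfied and !cold drops from the rest; 0 of the 2^4 = 16 assignments to the other variables satisfy what remains.
With cold = false, by the same count on the reduced clause set, 4 assignments work.
Total: 0 + 4 = 4.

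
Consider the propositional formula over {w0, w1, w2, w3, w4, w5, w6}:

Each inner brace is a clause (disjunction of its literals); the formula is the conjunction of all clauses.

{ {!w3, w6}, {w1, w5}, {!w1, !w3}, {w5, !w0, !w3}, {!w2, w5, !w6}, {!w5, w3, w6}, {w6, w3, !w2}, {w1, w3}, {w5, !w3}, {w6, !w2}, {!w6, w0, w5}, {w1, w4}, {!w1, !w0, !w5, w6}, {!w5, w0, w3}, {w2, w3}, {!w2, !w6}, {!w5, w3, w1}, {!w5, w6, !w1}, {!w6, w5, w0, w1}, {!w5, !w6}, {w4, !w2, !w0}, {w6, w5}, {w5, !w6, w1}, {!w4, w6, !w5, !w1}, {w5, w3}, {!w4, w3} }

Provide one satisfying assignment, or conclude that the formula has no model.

Try w3 = false.
Unit clause (w1) forces w1 = true.
Unit clause (w2) forces w2 = true.
Unit clause (w6) forces w6 = true.
That conflicts with the unit clause (!w6).
So w3 must be the other value — set w3 = true.
Unit clause (w6) forces w6 = true.
Unit clause (!w1) forces w1 = false.
Unit clause (w5) forces w5 = true.
That conflicts with the unit clause (!w5).
Both values of w3 lead to a conflict.

UNSATISFIABLE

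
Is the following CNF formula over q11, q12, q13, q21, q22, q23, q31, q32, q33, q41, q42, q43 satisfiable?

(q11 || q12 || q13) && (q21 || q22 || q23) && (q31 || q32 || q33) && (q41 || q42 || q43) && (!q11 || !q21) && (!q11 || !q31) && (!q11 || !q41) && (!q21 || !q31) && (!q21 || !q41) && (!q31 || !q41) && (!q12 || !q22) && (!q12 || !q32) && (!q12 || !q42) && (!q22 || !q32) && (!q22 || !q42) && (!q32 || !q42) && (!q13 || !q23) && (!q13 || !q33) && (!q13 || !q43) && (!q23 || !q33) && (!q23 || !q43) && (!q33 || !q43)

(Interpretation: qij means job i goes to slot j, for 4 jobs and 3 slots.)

No

Branch on q11: set q11 = false.
Branch on q12: set q12 = true.
(!q22) alone gives q22 = false.
(!q32) alone gives q32 = false.
(!q42) alone gives q42 = false.
Branch on q21: set q21 = true.
(!q31) alone gives q31 = false.
(q33) alone gives q33 = true.
(!q41) alone gives q41 = false.
(q43) alone gives q43 = true.
That conflicts with the unit clause (!q43).
That branch fails; take q21 = false instead.
(q23) alone gives q23 = true.
(!q13) alone gives q13 = false.
(!q33) alone gives q33 = false.
(q31) alone gives q31 = true.
(!q41) alone gives q41 = false.
(q43) alone gives q43 = true.
That conflicts with the unit clause (!q43).
Either choice for q21 ends in contradiction.
That branch fails; take q12 = false instead.
(q13) alone gives q13 = true.
(!q23) alone gives q23 = false.
(!q33) alone gives q33 = false.
(!q43) alone gives q43 = false.
Branch on q21: set q21 = true.
(!q31) alone gives q31 = false.
(q32) alone gives q32 = true.
(!q41) alone gives q41 = false.
(q42) alone gives q42 = true.
That conflicts with the unit clause (!q42).
That branch fails; take q21 = false instead.
(q22) alone gives q22 = true.
(!q32) alone gives q32 = false.
(q31) alone gives q31 = true.
(!q41) alone gives q41 = false.
(q42) alone gives q42 = true.
That conflicts with the unit clause (!q42).
Either choice for q21 ends in contradiction.
Either choice for q12 ends in contradiction.
That branch fails; take q11 = true instead.
(!q21) alone gives q21 = false.
(!q31) alone gives q31 = false.
(!q41) alone gives q41 = false.
Branch on q22: set q22 = true.
(!q12) alone gives q12 = false.
(!q32) alone gives q32 = false.
(q33) alone gives q33 = true.
(!q42) alone gives q42 = false.
(q43) alone gives q43 = true.
That conflicts with the unit clause (!q43).
That branch fails; take q22 = false instead.
(q23) alone gives q23 = true.
(!q13) alone gives q13 = false.
(!q33) alone gives q33 = false.
(q32) alone gives q32 = true.
(!q12) alone gives q12 = false.
(!q42) alone gives q42 = false.
(q43) alone gives q43 = true.
That conflicts with the unit clause (!q43).
Either choice for q22 ends in contradiction.
Either choice for q11 ends in contradiction.
No assignment satisfies every clause.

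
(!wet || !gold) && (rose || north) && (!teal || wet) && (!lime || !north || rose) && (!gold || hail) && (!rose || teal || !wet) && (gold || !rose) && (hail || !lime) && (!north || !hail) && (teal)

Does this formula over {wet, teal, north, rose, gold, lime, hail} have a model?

From the singleton clause (teal), teal = true.
From the singleton clause (wet), wet = true.
From the singleton clause (!gold), gold = false.
From the singleton clause (!rose), rose = false.
From the singleton clause (north), north = true.
From the singleton clause (!lime), lime = false.
From the singleton clause (!hail), hail = false.
Every clause now holds.
A satisfying assignment: wet: true, teal: true, north: true, rose: false, gold: false, lime: false, hail: false.

Yes, satisfiable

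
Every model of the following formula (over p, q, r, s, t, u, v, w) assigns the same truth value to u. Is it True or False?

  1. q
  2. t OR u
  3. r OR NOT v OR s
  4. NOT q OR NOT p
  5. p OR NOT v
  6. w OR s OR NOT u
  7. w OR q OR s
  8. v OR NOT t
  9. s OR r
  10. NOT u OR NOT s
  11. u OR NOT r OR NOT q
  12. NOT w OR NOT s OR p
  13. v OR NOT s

Suppose u = false.
From the singleton clause (q), q = true.
From the singleton clause (t), t = true.
From the singleton clause (NOT p), p = false.
From the singleton clause (NOT v), v = false.
But (v) is also a unit clause — contradiction.
So every satisfying assignment has u = True.

True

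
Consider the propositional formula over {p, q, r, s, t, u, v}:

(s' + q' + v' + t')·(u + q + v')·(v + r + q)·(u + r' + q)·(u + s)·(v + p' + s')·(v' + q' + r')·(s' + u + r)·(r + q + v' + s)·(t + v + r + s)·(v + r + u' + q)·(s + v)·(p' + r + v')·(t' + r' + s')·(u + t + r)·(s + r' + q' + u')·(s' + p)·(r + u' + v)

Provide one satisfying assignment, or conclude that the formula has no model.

p=1; q=0; r=1; s=1; t=0; u=1; v=1

Case u = 1:
Case s = 1:
From the singleton clause (p), p = 1.
From the singleton clause (v), v = 1.
From the singleton clause (r), r = 1.
From the singleton clause (q'), q = 0.
From the singleton clause (t'), t = 0.
Every clause now holds.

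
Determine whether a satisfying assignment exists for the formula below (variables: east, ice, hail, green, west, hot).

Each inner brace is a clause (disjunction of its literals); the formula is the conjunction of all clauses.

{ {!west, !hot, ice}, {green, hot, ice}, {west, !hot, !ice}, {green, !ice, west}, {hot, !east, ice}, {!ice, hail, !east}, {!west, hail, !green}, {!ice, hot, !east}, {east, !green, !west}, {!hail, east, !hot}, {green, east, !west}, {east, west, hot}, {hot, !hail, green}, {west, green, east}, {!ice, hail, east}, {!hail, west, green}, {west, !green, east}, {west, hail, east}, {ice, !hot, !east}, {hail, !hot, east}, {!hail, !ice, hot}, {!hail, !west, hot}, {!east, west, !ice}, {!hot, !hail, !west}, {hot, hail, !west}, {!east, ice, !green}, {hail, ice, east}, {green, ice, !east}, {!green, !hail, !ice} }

Branch on west: set west = false.
Branch on hot: set hot = false.
(east) alone gives east = true.
(ice) alone gives ice = true.
But (!ice) is also a unit clause — contradiction.
So hot must be the other value — set hot = true.
(!ice) alone gives ice = false.
(!east) alone gives east = false.
(!hail) alone gives hail = false.
But (hail) is also a unit clause — contradiction.
Neither hot = true nor hot = false works.
So west must be the other value — set west = true.
Branch on hot: set hot = false.
(!hail) alone gives hail = false.
But (hail) is also a unit clause — contradiction.
So hot must be the other value — set hot = true.
(ice) alone gives ice = true.
(!hail) alone gives hail = false.
(!east) alone gives east = false.
But (east) is also a unit clause — contradiction.
Neither hot = true nor hot = false works.
Neither west = true nor west = false works.
No assignment satisfies every clause.

No, unsatisfiable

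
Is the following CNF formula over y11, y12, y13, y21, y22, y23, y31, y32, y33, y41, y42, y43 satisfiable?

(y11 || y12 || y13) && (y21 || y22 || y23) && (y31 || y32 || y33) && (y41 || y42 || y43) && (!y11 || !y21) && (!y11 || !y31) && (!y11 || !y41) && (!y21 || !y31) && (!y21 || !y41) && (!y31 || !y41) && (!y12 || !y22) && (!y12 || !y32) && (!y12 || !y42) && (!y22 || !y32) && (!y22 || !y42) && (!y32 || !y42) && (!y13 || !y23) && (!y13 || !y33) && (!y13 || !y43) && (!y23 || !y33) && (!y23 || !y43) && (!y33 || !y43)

Branch on y11: set y11 = false.
Branch on y12: set y12 = true.
The clause (!y22) is unit, so y22 = false.
The clause (!y32) is unit, so y32 = false.
The clause (!y42) is unit, so y42 = false.
Branch on y21: set y21 = true.
The clause (!y31) is unit, so y31 = false.
The clause (y33) is unit, so y33 = true.
The clause (!y41) is unit, so y41 = false.
The clause (y43) is unit, so y43 = true.
Now (!y43) is unsatisfied and unit — conflict.
Backtrack on y21: now try y21 = false.
The clause (y23) is unit, so y23 = true.
The clause (!y13) is unit, so y13 = false.
The clause (!y33) is unit, so y33 = false.
The clause (y31) is unit, so y31 = true.
The clause (!y41) is unit, so y41 = false.
The clause (y43) is unit, so y43 = true.
Now (!y43) is unsatisfied and unit — conflict.
Either choice for y21 ends in contradiction.
Backtrack on y12: now try y12 = false.
The clause (y13) is unit, so y13 = true.
The clause (!y23) is unit, so y23 = false.
The clause (!y33) is unit, so y33 = false.
The clause (!y43) is unit, so y43 = false.
Branch on y21: set y21 = true.
The clause (!y31) is unit, so y31 = false.
The clause (y32) is unit, so y32 = true.
The clause (!y41) is unit, so y41 = false.
The clause (y42) is unit, so y42 = true.
Now (!y42) is unsatisfied and unit — conflict.
Backtrack on y21: now try y21 = false.
The clause (y22) is unit, so y22 = true.
The clause (!y32) is unit, so y32 = false.
The clause (y31) is unit, so y31 = true.
The clause (!y41) is unit, so y41 = false.
The clause (y42) is unit, so y42 = true.
Now (!y42) is unsatisfied and unit — conflict.
Either choice for y21 ends in contradiction.
Either choice for y12 ends in contradiction.
Backtrack on y11: now try y11 = true.
The clause (!y21) is unit, so y21 = false.
The clause (!y31) is unit, so y31 = false.
The clause (!y41) is unit, so y41 = false.
Branch on y22: set y22 = true.
The clause (!y12) is unit, so y12 = false.
The clause (!y32) is unit, so y32 = false.
The clause (y33) is unit, so y33 = true.
The clause (!y42) is unit, so y42 = false.
The clause (y43) is unit, so y43 = true.
Now (!y43) is unsatisfied and unit — conflict.
Backtrack on y22: now try y22 = false.
The clause (y23) is unit, so y23 = true.
The clause (!y13) is unit, so y13 = false.
The clause (!y33) is unit, so y33 = false.
The clause (y32) is unit, so y32 = true.
The clause (!y12) is unit, so y12 = false.
The clause (!y42) is unit, so y42 = false.
The clause (y43) is unit, so y43 = true.
Now (!y43) is unsatisfied and unit — conflict.
Either choice for y22 ends in contradiction.
Either choice for y11 ends in contradiction.
No assignment satisfies every clause.

No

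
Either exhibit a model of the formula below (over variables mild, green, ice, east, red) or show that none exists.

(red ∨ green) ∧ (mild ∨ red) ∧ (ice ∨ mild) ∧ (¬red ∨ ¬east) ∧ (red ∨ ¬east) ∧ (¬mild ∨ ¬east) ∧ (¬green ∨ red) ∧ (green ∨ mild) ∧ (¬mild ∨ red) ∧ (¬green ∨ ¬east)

Case red = True:
The clause (¬east) is unit, so east = False.
Case ice = True:
Case green = True:
Every clause is now satisfied; mild is unconstrained.

mild=True, green=True, ice=True, east=False, red=True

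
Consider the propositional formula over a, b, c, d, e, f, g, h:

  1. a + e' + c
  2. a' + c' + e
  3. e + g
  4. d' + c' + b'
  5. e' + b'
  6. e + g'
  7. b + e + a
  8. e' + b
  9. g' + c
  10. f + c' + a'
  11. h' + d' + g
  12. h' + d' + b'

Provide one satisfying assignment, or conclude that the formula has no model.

Try e = 1.
The clause (b') is unit, so b = 0.
That conflicts with the unit clause (b).
So e must be the other value — set e = 0.
The clause (g) is unit, so g = 1.
That conflicts with the unit clause (g').
Both values of e lead to a conflict.

UNSATISFIABLE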